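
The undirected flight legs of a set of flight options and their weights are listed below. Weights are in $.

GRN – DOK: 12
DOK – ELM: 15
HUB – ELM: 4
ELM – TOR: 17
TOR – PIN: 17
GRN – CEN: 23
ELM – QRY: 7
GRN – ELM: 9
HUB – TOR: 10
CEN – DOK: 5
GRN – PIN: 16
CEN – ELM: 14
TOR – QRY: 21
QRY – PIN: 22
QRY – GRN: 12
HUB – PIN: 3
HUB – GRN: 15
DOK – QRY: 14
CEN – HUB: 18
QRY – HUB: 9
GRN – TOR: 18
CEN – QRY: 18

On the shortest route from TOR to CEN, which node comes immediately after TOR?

HUB

Enumerating some paths:
TOR - ELM - CEN: 17+14 = 31
TOR - HUB - CEN: 10+18 = 28
The minimum is $28 via TOR - HUB - CEN.
So from TOR the first move is to HUB.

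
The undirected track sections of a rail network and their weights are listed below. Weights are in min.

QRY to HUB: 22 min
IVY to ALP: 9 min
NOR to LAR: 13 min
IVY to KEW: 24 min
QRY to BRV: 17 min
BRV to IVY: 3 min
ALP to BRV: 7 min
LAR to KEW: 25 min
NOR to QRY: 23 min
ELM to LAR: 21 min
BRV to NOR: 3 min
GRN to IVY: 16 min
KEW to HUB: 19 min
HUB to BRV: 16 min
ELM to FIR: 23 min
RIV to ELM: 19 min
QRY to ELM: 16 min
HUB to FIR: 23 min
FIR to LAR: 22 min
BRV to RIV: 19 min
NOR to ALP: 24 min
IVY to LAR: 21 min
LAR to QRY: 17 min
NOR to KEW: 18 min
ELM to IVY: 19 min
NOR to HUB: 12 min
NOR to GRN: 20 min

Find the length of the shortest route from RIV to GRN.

38 min

Enumerating some paths:
RIV → BRV → NOR → GRN: 19+3+20 = 42
RIV → BRV → ALP → IVY → GRN: 19+7+9+16 = 51
RIV → ELM → IVY → GRN: 19+19+16 = 54
RIV → BRV → IVY → GRN: 19+3+16 = 38
Cheapest is RIV → BRV → IVY → GRN at 38 min.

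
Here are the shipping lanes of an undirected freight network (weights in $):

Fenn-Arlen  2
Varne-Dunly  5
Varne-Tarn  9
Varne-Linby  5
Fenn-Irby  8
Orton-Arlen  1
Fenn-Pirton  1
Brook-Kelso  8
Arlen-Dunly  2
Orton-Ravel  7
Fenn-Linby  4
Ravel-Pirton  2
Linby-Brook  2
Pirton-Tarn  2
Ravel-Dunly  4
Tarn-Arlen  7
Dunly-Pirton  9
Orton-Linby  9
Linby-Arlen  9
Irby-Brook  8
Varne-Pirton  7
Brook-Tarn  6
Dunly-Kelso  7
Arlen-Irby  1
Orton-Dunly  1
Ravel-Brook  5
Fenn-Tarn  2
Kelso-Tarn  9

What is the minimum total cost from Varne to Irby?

Candidate routes:
Varne → Pirton → Fenn → Arlen → Irby: 7+1+2+1 = 11
Varne → Pirton → Tarn → Fenn → Arlen → Irby: 7+2+2+2+1 = 14
Varne → Dunly → Arlen → Irby: 5+2+1 = 8
Varne → Linby → Fenn → Arlen → Irby: 5+4+2+1 = 12
Cheapest is Varne → Dunly → Arlen → Irby at $8.

$8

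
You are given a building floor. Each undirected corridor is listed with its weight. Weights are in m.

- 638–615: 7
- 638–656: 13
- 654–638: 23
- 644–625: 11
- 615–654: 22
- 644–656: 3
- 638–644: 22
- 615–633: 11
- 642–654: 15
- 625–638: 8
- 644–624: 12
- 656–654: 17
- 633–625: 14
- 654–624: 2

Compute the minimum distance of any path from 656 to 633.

Settle nodes by increasing distance from 656:
656: 0
644: 3  (via 656)
638: 13  (via 656)
625: 14  (via 644)
624: 15  (via 644)
654: 17  (via 656)
615: 20  (via 638)
633: 28  (via 625)
Shortest route: 656 → 644 → 625 → 633 = 28 m.

28 m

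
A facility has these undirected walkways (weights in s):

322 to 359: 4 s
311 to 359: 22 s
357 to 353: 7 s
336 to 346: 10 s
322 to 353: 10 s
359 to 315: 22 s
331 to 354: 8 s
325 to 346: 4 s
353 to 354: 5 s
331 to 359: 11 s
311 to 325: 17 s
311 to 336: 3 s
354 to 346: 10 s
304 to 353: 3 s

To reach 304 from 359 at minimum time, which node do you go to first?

Compare a few routes:
359 → 331 → 354 → 353 → 304: 11+8+5+3 = 27
359 → 322 → 353 → 304: 4+10+3 = 17
Cheapest is 359 → 322 → 353 → 304 at 17 s.
So from 359 the first move is to 322.

322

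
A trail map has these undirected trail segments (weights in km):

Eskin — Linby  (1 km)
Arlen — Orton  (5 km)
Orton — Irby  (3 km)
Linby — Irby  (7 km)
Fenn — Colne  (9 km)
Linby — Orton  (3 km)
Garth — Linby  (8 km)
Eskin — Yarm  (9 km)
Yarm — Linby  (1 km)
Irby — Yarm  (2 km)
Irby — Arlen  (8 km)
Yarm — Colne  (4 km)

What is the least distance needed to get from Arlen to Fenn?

Compare a few routes:
Arlen–Orton–Linby–Yarm–Colne–Fenn: 5+3+1+4+9 = 22
Arlen–Orton–Irby–Yarm–Colne–Fenn: 5+3+2+4+9 = 23
Cheapest is Arlen–Orton–Linby–Yarm–Colne–Fenn at 22 km.

22 km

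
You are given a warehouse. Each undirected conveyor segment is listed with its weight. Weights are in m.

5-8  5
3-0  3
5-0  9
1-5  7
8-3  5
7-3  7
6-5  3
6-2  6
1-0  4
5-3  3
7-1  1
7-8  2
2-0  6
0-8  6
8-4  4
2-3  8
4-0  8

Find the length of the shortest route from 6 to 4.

12 m

Settle nodes by increasing distance from 6:
6: 0
5: 3  (via 6)
2: 6  (via 6)
3: 6  (via 5)
8: 8  (via 5)
0: 9  (via 3)
1: 10  (via 5)
7: 10  (via 8)
4: 12  (via 8)
Shortest route: 6 → 5 → 8 → 4 = 12 m.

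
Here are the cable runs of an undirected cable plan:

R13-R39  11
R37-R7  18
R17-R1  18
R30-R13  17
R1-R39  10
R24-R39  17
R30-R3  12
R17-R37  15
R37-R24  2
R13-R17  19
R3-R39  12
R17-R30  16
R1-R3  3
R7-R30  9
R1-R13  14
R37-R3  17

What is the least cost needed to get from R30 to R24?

Shortest distances from R30:
R30: 0
R7: 9  (via R30)
R3: 12  (via R30)
R1: 15  (via R3)
R17: 16  (via R30)
R13: 17  (via R30)
R39: 24  (via R3)
R37: 27  (via R7)
R24: 29  (via R37)
Shortest route: R30–R7–R37–R24 = 29.

29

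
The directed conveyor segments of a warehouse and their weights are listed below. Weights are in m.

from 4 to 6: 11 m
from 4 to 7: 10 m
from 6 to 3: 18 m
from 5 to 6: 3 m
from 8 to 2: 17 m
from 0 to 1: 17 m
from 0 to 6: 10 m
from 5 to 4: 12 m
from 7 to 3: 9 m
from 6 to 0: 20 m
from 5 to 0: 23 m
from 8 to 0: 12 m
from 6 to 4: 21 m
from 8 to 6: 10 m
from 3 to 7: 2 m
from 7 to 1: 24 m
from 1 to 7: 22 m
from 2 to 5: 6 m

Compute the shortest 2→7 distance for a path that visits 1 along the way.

68 m

Shortest 2→1: 2 → 5 → 0 → 1 = 46
Best 1 to 7: 1 → 7 costing 22
Total via 1: 46 + 22 = 68 m.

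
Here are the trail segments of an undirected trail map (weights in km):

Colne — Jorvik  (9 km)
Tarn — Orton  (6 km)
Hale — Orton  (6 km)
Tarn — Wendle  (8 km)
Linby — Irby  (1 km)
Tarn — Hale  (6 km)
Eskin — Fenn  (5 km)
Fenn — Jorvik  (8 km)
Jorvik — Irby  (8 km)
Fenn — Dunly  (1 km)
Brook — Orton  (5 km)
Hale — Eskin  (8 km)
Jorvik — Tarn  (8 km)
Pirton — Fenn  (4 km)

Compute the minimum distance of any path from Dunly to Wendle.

25 km

Candidate routes:
Dunly–Fenn–Jorvik–Tarn–Wendle: 1+8+8+8 = 25
Dunly–Fenn–Eskin–Hale–Tarn–Wendle: 1+5+8+6+8 = 28
Cheapest is Dunly–Fenn–Jorvik–Tarn–Wendle at 25 km.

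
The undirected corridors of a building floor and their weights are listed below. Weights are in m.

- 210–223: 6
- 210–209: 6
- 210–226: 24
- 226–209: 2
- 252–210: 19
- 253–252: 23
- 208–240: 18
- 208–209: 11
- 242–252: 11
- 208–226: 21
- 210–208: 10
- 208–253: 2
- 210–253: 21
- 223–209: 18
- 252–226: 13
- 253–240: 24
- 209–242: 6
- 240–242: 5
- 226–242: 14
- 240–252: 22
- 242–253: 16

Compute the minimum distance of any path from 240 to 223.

23 m

Shortest distances from 240:
240: 0
242: 5  (via 240)
209: 11  (via 242)
226: 13  (via 209)
252: 16  (via 242)
210: 17  (via 209)
208: 18  (via 240)
253: 20  (via 208)
223: 23  (via 210)
Shortest route: 240–242–209–210–223 = 23 m.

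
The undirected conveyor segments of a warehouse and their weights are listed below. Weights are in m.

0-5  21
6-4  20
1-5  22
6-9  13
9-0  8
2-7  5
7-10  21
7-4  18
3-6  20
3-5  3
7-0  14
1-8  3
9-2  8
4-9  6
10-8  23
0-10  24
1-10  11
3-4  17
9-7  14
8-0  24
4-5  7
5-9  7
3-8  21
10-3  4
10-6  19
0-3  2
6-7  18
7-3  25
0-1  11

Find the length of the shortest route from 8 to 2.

Candidate routes:
8 → 1 → 0 → 7 → 2: 3+11+14+5 = 33
8 → 1 → 0 → 9 → 2: 3+11+8+8 = 30
8 → 1 → 0 → 3 → 5 → 9 → 2: 3+11+2+3+7+8 = 34
Cheapest is 8 → 1 → 0 → 9 → 2 at 30 m.

30 m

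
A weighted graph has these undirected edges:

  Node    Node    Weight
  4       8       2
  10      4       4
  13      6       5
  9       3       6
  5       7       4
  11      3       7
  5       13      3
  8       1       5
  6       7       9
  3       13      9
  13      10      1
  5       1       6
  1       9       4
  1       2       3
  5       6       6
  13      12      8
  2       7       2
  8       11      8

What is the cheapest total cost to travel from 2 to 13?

Candidate routes:
2 - 1 - 5 - 13: 3+6+3 = 12
2 - 7 - 5 - 13: 2+4+3 = 9
2 - 1 - 8 - 4 - 10 - 13: 3+5+2+4+1 = 15
The minimum is 9 via 2 - 7 - 5 - 13.

9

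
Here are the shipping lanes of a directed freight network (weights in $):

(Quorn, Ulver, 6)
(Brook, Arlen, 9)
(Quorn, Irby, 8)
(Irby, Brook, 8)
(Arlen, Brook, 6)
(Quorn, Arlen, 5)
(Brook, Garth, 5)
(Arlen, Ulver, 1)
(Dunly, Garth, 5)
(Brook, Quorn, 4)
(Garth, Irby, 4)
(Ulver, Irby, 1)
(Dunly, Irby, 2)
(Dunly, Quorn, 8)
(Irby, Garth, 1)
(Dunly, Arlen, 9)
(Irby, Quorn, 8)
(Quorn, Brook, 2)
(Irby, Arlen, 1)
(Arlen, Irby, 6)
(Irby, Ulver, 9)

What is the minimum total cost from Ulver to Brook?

$8

Shortest distances from Ulver:
Ulver: 0
Irby: 1  (via Ulver)
Arlen: 2  (via Irby)
Garth: 2  (via Irby)
Brook: 8  (via Arlen)
Shortest route: Ulver–Irby–Arlen–Brook = $8.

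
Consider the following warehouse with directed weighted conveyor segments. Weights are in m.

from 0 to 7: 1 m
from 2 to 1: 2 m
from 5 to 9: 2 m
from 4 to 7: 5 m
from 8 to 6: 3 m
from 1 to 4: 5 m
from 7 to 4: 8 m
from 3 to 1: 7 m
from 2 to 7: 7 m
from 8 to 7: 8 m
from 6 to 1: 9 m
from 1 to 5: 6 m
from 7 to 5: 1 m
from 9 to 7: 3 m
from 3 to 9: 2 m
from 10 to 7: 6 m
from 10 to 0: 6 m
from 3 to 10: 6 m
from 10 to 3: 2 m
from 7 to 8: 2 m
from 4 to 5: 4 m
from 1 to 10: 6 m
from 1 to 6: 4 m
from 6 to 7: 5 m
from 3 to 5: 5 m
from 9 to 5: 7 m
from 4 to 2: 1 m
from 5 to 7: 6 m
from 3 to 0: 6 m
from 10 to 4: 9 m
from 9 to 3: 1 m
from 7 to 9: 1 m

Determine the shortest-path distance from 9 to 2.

12 m

Enumerating some paths:
9 → 7 → 4 → 2: 3+8+1 = 12
9 → 3 → 1 → 4 → 2: 1+7+5+1 = 14
Cheapest is 9 → 7 → 4 → 2 at 12 m.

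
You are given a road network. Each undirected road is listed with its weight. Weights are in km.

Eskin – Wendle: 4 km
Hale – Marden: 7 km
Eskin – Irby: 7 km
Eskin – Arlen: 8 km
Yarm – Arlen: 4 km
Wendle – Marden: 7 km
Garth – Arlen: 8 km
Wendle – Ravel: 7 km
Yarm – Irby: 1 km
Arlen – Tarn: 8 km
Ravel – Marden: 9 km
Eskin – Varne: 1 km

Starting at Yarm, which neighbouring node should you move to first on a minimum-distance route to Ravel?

Candidate routes:
Yarm–Irby–Eskin–Wendle–Ravel: 1+7+4+7 = 19
Yarm–Irby–Eskin–Wendle–Marden–Ravel: 1+7+4+7+9 = 28
Yarm–Arlen–Eskin–Wendle–Ravel: 4+8+4+7 = 23
The minimum is 19 km via Yarm–Irby–Eskin–Wendle–Ravel.
So from Yarm the first move is to Irby.

Irby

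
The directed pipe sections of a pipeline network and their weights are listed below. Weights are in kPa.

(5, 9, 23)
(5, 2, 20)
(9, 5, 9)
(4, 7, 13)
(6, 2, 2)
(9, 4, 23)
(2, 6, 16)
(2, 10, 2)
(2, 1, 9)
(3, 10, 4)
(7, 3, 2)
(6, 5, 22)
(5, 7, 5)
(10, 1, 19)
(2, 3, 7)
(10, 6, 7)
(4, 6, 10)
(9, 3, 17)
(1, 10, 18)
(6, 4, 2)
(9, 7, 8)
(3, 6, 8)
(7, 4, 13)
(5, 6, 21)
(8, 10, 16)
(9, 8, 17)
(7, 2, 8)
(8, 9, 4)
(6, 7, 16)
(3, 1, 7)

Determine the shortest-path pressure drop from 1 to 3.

Enumerating some paths:
1 - 10 - 6 - 2 - 3: 18+7+2+7 = 34
1 - 10 - 6 - 4 - 7 - 3: 18+7+2+13+2 = 42
Cheapest is 1 - 10 - 6 - 2 - 3 at 34 kPa.

34 kPa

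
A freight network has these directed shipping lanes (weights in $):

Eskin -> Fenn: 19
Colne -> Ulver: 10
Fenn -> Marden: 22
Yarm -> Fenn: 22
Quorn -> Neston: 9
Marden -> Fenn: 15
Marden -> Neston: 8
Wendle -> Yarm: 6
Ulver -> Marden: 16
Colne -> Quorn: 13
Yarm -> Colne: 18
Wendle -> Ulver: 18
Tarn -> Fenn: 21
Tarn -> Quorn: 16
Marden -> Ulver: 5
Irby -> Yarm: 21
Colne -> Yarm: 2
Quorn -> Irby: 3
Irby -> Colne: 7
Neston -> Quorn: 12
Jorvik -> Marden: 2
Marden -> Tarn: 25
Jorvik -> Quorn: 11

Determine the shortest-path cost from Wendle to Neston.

$42

Settle nodes by increasing distance from Wendle:
Wendle: 0
Yarm: 6  (via Wendle)
Ulver: 18  (via Wendle)
Colne: 24  (via Yarm)
Fenn: 28  (via Yarm)
Marden: 34  (via Ulver)
Quorn: 37  (via Colne)
Irby: 40  (via Quorn)
Neston: 42  (via Marden)
Shortest route: Wendle → Ulver → Marden → Neston = $42.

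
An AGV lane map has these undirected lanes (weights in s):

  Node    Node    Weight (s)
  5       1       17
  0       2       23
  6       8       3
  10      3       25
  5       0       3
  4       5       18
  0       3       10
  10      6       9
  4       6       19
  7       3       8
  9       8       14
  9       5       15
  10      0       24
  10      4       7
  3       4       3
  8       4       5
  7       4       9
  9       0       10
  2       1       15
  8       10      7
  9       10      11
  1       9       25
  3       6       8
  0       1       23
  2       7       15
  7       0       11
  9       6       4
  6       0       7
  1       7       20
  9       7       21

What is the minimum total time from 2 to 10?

Shortest distances from 2:
2: 0
1: 15  (via 2)
7: 15  (via 2)
0: 23  (via 2)
3: 23  (via 7)
4: 24  (via 7)
5: 26  (via 0)
8: 29  (via 4)
6: 30  (via 0)
10: 31  (via 4)
Shortest route: 2–7–4–10 = 31 s.

31 s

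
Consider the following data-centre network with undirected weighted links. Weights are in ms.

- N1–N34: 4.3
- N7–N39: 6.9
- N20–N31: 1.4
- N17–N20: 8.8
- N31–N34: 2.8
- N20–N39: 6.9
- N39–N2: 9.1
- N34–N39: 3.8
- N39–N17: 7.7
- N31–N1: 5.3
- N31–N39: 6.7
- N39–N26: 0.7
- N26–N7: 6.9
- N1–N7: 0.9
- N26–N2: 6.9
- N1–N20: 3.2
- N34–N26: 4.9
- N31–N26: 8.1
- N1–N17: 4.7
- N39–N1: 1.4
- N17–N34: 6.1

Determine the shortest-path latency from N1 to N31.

Enumerating some paths:
N1–N20–N31: 3.2+1.4 = 4.6
N1–N31: 5.3 = 5.3
Cheapest is N1–N20–N31 at 4.6 ms.

4.6 ms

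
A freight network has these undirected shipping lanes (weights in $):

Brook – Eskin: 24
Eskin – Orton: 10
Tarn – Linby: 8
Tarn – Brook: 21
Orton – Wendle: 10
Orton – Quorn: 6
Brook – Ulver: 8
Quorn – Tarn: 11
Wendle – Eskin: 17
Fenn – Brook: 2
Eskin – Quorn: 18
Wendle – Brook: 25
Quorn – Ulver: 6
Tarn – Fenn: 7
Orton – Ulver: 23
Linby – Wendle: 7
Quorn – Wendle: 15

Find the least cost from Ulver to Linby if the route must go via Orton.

Best Ulver to Orton: Ulver–Quorn–Orton costing 12
Best Orton to Linby: Orton–Wendle–Linby costing 17
Total via Orton: 12 + 17 = $29.

$29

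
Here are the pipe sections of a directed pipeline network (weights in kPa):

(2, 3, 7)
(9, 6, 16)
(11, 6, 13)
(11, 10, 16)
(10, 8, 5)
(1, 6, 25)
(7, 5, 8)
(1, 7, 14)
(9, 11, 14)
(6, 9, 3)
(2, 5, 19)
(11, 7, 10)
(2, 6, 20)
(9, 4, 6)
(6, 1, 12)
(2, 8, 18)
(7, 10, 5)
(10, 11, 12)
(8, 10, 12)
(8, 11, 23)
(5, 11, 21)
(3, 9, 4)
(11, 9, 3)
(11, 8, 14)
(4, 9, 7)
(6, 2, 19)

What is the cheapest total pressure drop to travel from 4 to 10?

Running Dijkstra from 4:
4: 0
9: 7  (via 4)
11: 21  (via 9)
6: 23  (via 9)
7: 31  (via 11)
1: 35  (via 6)
8: 35  (via 11)
10: 36  (via 7)
Shortest route: 4–9–11–7–10 = 36 kPa.

36 kPa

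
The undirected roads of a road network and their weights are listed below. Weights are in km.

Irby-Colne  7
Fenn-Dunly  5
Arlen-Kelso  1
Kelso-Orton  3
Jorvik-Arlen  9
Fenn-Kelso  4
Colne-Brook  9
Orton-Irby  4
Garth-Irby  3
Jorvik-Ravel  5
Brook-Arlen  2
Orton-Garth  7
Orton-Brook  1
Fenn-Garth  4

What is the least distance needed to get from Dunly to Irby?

12 km

Candidate routes:
Dunly - Fenn - Kelso - Orton - Irby: 5+4+3+4 = 16
Dunly - Fenn - Garth - Irby: 5+4+3 = 12
The minimum is 12 km via Dunly - Fenn - Garth - Irby.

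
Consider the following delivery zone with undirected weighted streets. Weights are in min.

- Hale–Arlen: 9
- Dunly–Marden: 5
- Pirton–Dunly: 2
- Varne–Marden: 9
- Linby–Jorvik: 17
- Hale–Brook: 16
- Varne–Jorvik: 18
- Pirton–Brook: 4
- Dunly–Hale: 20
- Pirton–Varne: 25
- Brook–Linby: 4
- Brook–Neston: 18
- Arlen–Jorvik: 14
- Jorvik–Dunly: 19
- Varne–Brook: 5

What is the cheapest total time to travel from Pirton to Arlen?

Candidate routes:
Pirton - Brook - Hale - Arlen: 4+16+9 = 29
Pirton - Brook - Linby - Jorvik - Arlen: 4+4+17+14 = 39
Pirton - Dunly - Hale - Arlen: 2+20+9 = 31
Pirton - Dunly - Jorvik - Arlen: 2+19+14 = 35
The minimum is 29 min via Pirton - Brook - Hale - Arlen.

29 min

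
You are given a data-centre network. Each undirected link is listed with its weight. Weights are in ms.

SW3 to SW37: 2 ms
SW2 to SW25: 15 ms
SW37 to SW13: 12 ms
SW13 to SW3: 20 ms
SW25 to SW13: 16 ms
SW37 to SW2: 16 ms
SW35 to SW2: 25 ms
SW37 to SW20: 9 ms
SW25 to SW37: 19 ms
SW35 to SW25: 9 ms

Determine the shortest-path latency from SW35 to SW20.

Candidate routes:
SW35 - SW25 - SW13 - SW37 - SW20: 9+16+12+9 = 46
SW35 - SW25 - SW2 - SW37 - SW20: 9+15+16+9 = 49
SW35 - SW25 - SW37 - SW20: 9+19+9 = 37
The minimum is 37 ms via SW35 - SW25 - SW37 - SW20.

37 ms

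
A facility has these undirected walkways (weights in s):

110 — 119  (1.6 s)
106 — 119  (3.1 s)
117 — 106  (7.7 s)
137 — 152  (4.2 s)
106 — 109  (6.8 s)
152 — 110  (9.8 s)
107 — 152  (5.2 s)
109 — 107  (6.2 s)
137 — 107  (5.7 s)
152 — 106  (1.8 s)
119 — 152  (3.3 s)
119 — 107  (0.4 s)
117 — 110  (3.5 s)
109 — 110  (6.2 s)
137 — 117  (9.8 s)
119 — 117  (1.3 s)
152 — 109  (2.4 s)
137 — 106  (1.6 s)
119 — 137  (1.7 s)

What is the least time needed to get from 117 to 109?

7 s

Running Dijkstra from 117:
117: 0
119: 1.3  (via 117)
107: 1.7  (via 119)
110: 2.9  (via 119)
137: 3  (via 119)
106: 4.4  (via 119)
152: 4.6  (via 119)
109: 7  (via 152)
Shortest route: 117 → 119 → 152 → 109 = 7 s.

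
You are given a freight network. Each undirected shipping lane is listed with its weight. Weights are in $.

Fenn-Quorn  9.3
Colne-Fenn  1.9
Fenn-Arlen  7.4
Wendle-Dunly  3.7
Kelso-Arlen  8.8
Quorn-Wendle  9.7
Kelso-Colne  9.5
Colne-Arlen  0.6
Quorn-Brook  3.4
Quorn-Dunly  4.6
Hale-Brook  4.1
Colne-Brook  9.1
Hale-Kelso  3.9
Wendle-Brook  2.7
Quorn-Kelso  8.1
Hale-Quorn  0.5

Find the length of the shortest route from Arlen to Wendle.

$12.4

Candidate routes:
Arlen–Colne–Brook–Wendle: 0.6+9.1+2.7 = 12.4
Arlen–Colne–Fenn–Quorn–Brook–Wendle: 0.6+1.9+9.3+3.4+2.7 = 17.9
Cheapest is Arlen–Colne–Brook–Wendle at $12.4.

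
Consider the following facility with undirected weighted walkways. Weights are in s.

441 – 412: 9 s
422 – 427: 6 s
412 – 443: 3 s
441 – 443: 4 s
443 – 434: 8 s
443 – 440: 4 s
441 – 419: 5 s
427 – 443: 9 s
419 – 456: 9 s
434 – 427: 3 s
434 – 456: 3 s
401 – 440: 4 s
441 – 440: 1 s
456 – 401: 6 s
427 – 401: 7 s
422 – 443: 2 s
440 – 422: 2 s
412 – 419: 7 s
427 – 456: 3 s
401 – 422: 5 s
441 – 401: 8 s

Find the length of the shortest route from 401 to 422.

Shortest distances from 401:
401: 0
440: 4  (via 401)
441: 5  (via 440)
422: 5  (via 401)
Shortest route: 401–422 = 5 s.

5 s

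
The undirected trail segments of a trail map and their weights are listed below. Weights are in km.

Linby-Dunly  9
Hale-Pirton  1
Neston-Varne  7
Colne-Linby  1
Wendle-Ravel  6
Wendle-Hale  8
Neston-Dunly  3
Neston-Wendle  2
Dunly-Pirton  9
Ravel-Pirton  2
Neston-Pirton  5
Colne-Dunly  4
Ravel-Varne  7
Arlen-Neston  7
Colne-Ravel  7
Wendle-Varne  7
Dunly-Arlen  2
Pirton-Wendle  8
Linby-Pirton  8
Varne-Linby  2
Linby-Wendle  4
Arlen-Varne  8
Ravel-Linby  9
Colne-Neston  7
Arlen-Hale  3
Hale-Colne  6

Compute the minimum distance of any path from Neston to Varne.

Running Dijkstra from Neston:
Neston: 0
Wendle: 2  (via Neston)
Dunly: 3  (via Neston)
Arlen: 5  (via Dunly)
Pirton: 5  (via Neston)
Linby: 6  (via Wendle)
Hale: 6  (via Pirton)
Ravel: 7  (via Pirton)
Varne: 7  (via Neston)
Shortest route: Neston–Varne = 7 km.

7 km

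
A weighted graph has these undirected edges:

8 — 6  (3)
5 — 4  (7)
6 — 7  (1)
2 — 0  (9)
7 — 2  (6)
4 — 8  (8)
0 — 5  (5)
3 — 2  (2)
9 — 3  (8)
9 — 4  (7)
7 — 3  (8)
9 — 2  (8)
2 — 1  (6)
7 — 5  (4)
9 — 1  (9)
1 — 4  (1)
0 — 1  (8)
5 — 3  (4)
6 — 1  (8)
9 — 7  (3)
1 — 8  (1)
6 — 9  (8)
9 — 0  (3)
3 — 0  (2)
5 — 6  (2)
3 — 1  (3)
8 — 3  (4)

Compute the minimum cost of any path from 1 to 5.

Enumerating some paths:
1 → 3 → 5: 3+4 = 7
1 → 8 → 6 → 5: 1+3+2 = 6
Cheapest is 1 → 8 → 6 → 5 at 6.

6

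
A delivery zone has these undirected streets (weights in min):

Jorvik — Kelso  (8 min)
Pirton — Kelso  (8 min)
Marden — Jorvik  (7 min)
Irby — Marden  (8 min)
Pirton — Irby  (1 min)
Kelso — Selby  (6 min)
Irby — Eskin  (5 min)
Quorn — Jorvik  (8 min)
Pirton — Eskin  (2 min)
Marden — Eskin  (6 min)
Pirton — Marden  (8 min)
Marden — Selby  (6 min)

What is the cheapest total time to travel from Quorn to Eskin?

Candidate routes:
Quorn - Jorvik - Kelso - Pirton - Eskin: 8+8+8+2 = 26
Quorn - Jorvik - Marden - Pirton - Eskin: 8+7+8+2 = 25
Quorn - Jorvik - Marden - Eskin: 8+7+6 = 21
Quorn - Jorvik - Marden - Irby - Pirton - Eskin: 8+7+8+1+2 = 26
Cheapest is Quorn - Jorvik - Marden - Eskin at 21 min.

21 min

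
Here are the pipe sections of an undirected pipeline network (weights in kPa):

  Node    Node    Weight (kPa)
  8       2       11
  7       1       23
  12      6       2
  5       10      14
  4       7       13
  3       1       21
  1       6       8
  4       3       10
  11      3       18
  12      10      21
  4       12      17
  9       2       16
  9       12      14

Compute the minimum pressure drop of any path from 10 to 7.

Candidate routes:
10 → 12 → 6 → 1 → 7: 21+2+8+23 = 54
10 → 12 → 4 → 3 → 1 → 7: 21+17+10+21+23 = 92
10 → 12 → 4 → 7: 21+17+13 = 51
10 → 12 → 6 → 1 → 3 → 4 → 7: 21+2+8+21+10+13 = 75
Cheapest is 10 → 12 → 4 → 7 at 51 kPa.

51 kPa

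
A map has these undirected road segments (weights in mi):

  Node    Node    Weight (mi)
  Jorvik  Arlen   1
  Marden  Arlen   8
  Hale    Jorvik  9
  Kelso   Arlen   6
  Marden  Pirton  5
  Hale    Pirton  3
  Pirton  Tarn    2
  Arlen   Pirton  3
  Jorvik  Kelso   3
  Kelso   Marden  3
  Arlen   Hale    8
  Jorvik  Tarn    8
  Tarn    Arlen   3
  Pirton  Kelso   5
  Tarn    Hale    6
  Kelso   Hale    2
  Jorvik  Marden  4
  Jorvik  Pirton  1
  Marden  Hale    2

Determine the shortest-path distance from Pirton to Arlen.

Compare a few routes:
Pirton–Jorvik–Arlen: 1+1 = 2
Pirton–Arlen: 3 = 3
The minimum is 2 mi via Pirton–Jorvik–Arlen.

2 mi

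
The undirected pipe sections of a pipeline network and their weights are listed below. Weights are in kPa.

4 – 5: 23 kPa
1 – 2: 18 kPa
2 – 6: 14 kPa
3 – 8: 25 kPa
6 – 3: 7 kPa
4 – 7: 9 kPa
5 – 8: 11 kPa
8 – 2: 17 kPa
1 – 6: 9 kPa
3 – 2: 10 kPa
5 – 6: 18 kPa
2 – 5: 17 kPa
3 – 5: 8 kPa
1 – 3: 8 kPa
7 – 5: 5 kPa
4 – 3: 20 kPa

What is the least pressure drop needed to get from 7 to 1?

Running Dijkstra from 7:
7: 0
5: 5  (via 7)
4: 9  (via 7)
3: 13  (via 5)
8: 16  (via 5)
6: 20  (via 3)
1: 21  (via 3)
Shortest route: 7–5–3–1 = 21 kPa.

21 kPa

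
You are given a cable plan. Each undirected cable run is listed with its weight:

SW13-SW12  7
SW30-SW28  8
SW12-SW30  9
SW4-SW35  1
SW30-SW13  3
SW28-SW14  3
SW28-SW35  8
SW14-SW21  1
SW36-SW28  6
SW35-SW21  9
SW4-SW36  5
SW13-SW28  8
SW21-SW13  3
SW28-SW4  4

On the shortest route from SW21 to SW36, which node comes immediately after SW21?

Compare a few routes:
SW21 → SW14 → SW28 → SW4 → SW36: 1+3+4+5 = 13
SW21 → SW14 → SW28 → SW36: 1+3+6 = 10
SW21 → SW35 → SW4 → SW36: 9+1+5 = 15
The minimum is 10 via SW21 → SW14 → SW28 → SW36.
So from SW21 the first move is to SW14.

SW14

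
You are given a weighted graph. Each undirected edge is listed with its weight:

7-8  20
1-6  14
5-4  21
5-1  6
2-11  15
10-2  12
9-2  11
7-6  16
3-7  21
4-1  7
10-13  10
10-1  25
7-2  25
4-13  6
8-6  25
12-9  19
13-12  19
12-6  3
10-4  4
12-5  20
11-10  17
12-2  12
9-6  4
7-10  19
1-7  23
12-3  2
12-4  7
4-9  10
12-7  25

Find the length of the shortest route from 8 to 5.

Compare a few routes:
8 → 6 → 12 → 4 → 1 → 5: 25+3+7+7+6 = 48
8 → 6 → 1 → 5: 25+14+6 = 45
8 → 6 → 12 → 5: 25+3+20 = 48
The minimum is 45 via 8 → 6 → 1 → 5.

45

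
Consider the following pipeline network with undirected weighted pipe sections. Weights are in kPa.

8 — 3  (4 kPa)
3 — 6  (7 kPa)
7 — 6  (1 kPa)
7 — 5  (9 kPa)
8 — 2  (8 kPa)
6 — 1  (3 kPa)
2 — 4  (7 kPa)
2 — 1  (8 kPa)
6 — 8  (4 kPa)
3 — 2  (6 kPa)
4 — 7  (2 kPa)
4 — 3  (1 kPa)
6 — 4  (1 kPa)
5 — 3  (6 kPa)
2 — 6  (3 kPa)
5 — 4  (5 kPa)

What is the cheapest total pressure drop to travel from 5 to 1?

Settle nodes by increasing distance from 5:
5: 0
4: 5  (via 5)
3: 6  (via 5)
6: 6  (via 4)
7: 7  (via 4)
1: 9  (via 6)
Shortest route: 5 → 4 → 6 → 1 = 9 kPa.

9 kPa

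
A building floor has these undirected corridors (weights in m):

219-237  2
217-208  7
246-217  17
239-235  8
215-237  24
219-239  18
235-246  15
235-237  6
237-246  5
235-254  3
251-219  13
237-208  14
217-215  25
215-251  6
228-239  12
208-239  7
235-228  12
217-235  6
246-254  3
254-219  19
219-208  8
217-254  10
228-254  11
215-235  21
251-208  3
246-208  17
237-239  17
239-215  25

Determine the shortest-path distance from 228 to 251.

22 m

Candidate routes:
228 → 239 → 208 → 251: 12+7+3 = 22
228 → 235 → 217 → 208 → 251: 12+6+7+3 = 28
Cheapest is 228 → 239 → 208 → 251 at 22 m.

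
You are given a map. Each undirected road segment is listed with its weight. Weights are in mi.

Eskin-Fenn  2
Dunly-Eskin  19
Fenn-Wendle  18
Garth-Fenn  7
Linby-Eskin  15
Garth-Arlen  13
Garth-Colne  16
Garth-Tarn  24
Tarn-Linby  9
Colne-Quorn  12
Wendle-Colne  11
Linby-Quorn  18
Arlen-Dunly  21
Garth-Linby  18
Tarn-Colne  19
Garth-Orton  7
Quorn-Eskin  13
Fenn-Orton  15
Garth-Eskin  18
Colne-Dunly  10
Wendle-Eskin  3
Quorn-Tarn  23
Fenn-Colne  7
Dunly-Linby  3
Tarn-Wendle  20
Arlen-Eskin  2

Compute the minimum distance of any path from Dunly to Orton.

28 mi

Enumerating some paths:
Dunly → Colne → Fenn → Garth → Orton: 10+7+7+7 = 31
Dunly → Linby → Garth → Orton: 3+18+7 = 28
The minimum is 28 mi via Dunly → Linby → Garth → Orton.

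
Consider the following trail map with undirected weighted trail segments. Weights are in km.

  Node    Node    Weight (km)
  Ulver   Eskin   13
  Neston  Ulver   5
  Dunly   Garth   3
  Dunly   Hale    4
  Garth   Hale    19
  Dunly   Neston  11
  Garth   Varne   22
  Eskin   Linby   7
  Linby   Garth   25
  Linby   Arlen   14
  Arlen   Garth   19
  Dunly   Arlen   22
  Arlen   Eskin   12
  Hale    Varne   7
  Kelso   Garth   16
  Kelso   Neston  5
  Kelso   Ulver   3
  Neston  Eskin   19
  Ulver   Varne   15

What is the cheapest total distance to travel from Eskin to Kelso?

Compare a few routes:
Eskin - Ulver - Kelso: 13+3 = 16
Eskin - Ulver - Neston - Kelso: 13+5+5 = 23
Eskin - Neston - Kelso: 19+5 = 24
The minimum is 16 km via Eskin - Ulver - Kelso.

16 km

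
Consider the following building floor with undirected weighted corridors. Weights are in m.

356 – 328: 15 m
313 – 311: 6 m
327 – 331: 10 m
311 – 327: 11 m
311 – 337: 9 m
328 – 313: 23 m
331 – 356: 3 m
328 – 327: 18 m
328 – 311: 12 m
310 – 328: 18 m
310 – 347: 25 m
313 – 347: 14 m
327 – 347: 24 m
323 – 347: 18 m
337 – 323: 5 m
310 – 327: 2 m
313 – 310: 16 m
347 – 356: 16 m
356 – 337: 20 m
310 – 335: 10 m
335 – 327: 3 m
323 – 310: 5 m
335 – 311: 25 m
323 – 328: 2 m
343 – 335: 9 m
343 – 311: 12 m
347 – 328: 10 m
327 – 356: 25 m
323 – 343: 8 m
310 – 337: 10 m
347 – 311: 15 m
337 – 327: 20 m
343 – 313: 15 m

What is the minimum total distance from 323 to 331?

Shortest distances from 323:
323: 0
328: 2  (via 323)
310: 5  (via 323)
337: 5  (via 323)
327: 7  (via 310)
343: 8  (via 323)
335: 10  (via 327)
347: 12  (via 328)
311: 14  (via 328)
356: 17  (via 328)
331: 17  (via 327)
Shortest route: 323 → 310 → 327 → 331 = 17 m.

17 m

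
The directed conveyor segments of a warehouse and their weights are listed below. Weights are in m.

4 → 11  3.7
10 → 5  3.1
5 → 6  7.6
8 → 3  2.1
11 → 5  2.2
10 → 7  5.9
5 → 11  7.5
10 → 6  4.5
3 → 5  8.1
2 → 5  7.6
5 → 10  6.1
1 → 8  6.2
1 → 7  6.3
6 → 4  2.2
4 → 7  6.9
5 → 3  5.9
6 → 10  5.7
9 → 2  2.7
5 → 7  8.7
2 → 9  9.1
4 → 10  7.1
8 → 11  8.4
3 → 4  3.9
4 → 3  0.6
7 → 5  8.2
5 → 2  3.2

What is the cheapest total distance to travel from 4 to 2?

Compare a few routes:
4–3–5–2: 0.6+8.1+3.2 = 11.9
4–11–5–2: 3.7+2.2+3.2 = 9.1
4–10–5–2: 7.1+3.1+3.2 = 13.4
Cheapest is 4–11–5–2 at 9.1 m.

9.1 m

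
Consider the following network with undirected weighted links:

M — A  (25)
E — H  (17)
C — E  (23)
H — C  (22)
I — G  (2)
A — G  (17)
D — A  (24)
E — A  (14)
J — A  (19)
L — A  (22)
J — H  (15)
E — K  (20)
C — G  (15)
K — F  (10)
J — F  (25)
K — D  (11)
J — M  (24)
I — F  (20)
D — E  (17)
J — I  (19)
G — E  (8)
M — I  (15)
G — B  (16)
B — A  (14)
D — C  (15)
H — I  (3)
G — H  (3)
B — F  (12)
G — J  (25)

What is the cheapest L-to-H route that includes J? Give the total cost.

56

Shortest L→J: L–A–J = 41
Shortest J→H: J–H = 15
Total via J: 41 + 15 = 56.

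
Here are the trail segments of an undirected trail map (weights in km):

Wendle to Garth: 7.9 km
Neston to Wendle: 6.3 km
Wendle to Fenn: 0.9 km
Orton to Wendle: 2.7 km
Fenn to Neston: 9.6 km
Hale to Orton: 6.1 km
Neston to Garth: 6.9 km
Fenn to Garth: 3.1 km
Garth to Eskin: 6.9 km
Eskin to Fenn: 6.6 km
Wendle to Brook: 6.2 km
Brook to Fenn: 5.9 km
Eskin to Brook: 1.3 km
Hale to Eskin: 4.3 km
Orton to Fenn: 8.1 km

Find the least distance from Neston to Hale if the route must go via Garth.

Shortest Neston→Garth: Neston–Garth = 6.9
Best Garth to Hale: Garth–Eskin–Hale costing 11.2
Total via Garth: 6.9 + 11.2 = 18.1 km.

18.1 km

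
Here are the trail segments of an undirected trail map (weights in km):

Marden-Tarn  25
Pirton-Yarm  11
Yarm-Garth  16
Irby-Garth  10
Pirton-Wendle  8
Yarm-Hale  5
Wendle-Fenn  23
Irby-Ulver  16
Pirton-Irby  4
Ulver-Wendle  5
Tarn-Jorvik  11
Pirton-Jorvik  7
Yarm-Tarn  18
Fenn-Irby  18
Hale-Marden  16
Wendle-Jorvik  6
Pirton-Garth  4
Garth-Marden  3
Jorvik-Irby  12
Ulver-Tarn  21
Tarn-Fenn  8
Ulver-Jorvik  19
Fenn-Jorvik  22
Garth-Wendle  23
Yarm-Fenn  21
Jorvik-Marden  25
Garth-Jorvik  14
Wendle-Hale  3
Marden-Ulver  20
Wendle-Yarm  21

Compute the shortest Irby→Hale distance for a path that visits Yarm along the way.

Shortest Irby→Yarm: Irby–Pirton–Yarm = 15
Best Yarm to Hale: Yarm–Hale costing 5
Total via Yarm: 15 + 5 = 20 km.

20 km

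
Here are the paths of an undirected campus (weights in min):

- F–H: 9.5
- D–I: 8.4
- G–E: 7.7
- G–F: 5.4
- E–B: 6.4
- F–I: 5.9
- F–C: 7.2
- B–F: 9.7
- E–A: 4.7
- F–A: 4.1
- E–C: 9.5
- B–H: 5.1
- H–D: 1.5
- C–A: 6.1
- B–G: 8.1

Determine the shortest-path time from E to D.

13 min

Candidate routes:
E → B → H → D: 6.4+5.1+1.5 = 13
E → A → F → H → D: 4.7+4.1+9.5+1.5 = 19.8
Cheapest is E → B → H → D at 13 min.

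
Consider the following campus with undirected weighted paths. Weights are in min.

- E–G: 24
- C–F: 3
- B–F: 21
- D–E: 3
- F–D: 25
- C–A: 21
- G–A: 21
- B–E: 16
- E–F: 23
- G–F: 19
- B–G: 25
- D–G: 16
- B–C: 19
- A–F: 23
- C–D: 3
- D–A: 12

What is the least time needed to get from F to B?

21 min

Candidate routes:
F–B: 21 = 21
F–C–B: 3+19 = 22
Cheapest is F–B at 21 min.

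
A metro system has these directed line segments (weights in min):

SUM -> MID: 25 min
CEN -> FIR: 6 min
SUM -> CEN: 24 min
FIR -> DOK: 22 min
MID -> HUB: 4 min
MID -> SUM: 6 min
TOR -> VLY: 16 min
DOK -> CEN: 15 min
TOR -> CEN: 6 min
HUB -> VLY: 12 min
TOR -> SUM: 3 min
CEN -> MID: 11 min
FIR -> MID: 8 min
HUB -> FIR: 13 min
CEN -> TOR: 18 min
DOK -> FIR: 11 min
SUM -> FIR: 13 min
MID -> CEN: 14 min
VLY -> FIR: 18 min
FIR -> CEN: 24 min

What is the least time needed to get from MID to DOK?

39 min

Shortest distances from MID:
MID: 0
HUB: 4  (via MID)
SUM: 6  (via MID)
CEN: 14  (via MID)
VLY: 16  (via HUB)
FIR: 17  (via HUB)
TOR: 32  (via CEN)
DOK: 39  (via FIR)
Shortest route: MID–HUB–FIR–DOK = 39 min.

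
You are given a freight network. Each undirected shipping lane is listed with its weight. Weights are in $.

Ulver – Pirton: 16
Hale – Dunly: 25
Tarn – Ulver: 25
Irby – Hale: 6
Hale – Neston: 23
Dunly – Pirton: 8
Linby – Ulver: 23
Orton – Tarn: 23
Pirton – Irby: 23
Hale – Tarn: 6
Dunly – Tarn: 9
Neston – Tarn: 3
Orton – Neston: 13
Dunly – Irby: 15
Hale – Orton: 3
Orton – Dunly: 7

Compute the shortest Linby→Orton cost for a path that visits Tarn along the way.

Shortest Linby→Tarn: Linby–Ulver–Tarn = 48
Shortest Tarn→Orton: Tarn–Hale–Orton = 9
Total via Tarn: 48 + 9 = $57.

$57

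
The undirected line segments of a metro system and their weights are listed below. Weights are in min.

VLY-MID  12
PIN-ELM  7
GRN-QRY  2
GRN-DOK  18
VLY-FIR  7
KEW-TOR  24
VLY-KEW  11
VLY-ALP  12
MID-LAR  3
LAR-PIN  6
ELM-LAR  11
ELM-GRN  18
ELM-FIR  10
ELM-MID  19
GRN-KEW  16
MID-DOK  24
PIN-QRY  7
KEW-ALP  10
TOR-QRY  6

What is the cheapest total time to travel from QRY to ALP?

28 min

Candidate routes:
QRY–TOR–KEW–ALP: 6+24+10 = 40
QRY–PIN–LAR–MID–VLY–ALP: 7+6+3+12+12 = 40
QRY–GRN–KEW–VLY–ALP: 2+16+11+12 = 41
QRY–GRN–KEW–ALP: 2+16+10 = 28
The minimum is 28 min via QRY–GRN–KEW–ALP.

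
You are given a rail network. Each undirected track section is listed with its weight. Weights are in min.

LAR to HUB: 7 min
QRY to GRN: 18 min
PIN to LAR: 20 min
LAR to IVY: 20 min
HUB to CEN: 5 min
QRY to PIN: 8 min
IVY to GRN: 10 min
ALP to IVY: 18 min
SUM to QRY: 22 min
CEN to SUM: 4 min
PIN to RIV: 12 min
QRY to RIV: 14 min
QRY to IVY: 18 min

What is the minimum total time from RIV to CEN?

40 min

Shortest distances from RIV:
RIV: 0
PIN: 12  (via RIV)
QRY: 14  (via RIV)
GRN: 32  (via QRY)
IVY: 32  (via QRY)
LAR: 32  (via PIN)
SUM: 36  (via QRY)
HUB: 39  (via LAR)
CEN: 40  (via SUM)
Shortest route: RIV → QRY → SUM → CEN = 40 min.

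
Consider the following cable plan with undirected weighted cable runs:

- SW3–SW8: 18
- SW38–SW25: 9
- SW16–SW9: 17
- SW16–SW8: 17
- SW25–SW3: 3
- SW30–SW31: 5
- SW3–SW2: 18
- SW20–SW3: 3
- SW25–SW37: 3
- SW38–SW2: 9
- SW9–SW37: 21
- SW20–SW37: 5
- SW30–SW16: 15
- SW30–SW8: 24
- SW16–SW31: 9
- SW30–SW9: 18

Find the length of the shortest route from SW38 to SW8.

30

Settle nodes by increasing distance from SW38:
SW38: 0
SW25: 9  (via SW38)
SW2: 9  (via SW38)
SW3: 12  (via SW25)
SW37: 12  (via SW25)
SW20: 15  (via SW3)
SW8: 30  (via SW3)
Shortest route: SW38 → SW25 → SW3 → SW8 = 30.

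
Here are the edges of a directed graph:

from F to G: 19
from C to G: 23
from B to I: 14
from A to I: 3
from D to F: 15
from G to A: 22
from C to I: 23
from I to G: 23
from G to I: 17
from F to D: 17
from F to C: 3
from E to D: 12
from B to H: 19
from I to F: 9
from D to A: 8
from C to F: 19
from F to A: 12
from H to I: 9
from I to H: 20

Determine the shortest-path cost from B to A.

Enumerating some paths:
B → I → F → A: 14+9+12 = 35
B → H → I → F → A: 19+9+9+12 = 49
B → I → F → D → A: 14+9+17+8 = 48
The minimum is 35 via B → I → F → A.

35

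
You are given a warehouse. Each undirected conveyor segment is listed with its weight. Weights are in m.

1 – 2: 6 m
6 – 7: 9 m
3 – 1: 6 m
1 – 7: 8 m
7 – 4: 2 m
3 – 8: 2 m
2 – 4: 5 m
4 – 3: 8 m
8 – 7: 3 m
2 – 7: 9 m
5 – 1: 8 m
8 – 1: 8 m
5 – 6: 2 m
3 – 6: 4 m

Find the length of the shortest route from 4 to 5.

Compare a few routes:
4 → 7 → 1 → 5: 2+8+8 = 18
4 → 7 → 6 → 5: 2+9+2 = 13
4 → 3 → 6 → 5: 8+4+2 = 14
The minimum is 13 m via 4 → 7 → 6 → 5.

13 m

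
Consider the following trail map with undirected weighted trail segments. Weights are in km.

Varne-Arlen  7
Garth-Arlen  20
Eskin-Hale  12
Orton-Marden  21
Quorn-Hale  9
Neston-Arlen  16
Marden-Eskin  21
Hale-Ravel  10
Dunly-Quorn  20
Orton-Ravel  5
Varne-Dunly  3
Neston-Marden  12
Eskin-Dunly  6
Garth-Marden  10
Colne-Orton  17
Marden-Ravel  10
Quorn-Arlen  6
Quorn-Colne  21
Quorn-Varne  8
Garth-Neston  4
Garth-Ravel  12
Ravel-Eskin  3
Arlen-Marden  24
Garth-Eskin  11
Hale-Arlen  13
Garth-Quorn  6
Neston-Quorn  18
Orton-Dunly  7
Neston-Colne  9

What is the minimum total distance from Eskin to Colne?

24 km

Compare a few routes:
Eskin - Ravel - Garth - Neston - Colne: 3+12+4+9 = 28
Eskin - Garth - Neston - Colne: 11+4+9 = 24
Eskin - Ravel - Orton - Colne: 3+5+17 = 25
Cheapest is Eskin - Garth - Neston - Colne at 24 km.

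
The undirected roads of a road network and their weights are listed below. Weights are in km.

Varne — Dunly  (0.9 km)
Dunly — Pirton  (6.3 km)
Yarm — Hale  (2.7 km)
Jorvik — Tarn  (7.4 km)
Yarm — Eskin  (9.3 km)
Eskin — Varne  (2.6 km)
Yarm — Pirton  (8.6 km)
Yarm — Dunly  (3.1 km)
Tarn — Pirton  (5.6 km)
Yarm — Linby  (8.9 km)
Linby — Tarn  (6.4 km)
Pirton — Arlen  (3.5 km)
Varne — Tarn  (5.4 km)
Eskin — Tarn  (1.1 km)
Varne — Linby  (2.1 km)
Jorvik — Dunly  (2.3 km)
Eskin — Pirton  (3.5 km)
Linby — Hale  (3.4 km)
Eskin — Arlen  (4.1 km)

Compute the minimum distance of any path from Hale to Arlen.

Enumerating some paths:
Hale → Linby → Varne → Eskin → Arlen: 3.4+2.1+2.6+4.1 = 12.2
Hale → Yarm → Dunly → Varne → Eskin → Arlen: 2.7+3.1+0.9+2.6+4.1 = 13.4
Hale → Yarm → Pirton → Arlen: 2.7+8.6+3.5 = 14.8
The minimum is 12.2 km via Hale → Linby → Varne → Eskin → Arlen.

12.2 km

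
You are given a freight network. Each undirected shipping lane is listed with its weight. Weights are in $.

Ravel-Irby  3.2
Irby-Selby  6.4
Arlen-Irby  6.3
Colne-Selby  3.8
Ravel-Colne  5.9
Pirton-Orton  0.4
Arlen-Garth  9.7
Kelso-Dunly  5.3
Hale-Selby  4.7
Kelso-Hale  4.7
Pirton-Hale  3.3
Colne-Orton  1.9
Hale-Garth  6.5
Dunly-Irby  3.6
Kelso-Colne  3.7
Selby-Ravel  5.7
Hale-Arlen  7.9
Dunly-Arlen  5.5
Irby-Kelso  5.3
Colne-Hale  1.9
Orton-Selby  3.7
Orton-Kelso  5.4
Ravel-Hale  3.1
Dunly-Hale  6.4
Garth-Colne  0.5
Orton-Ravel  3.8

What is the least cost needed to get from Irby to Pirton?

Shortest distances from Irby:
Irby: 0
Ravel: 3.2  (via Irby)
Dunly: 3.6  (via Irby)
Kelso: 5.3  (via Irby)
Arlen: 6.3  (via Irby)
Hale: 6.3  (via Ravel)
Selby: 6.4  (via Irby)
Orton: 7  (via Ravel)
Pirton: 7.4  (via Orton)
Shortest route: Irby → Ravel → Orton → Pirton = $7.4.

$7.4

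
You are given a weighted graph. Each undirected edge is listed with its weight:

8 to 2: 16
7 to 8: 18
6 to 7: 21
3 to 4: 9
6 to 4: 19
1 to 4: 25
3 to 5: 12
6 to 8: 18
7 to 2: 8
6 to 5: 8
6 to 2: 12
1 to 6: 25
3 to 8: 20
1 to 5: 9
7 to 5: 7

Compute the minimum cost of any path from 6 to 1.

17

Running Dijkstra from 6:
6: 0
5: 8  (via 6)
2: 12  (via 6)
7: 15  (via 5)
1: 17  (via 5)
Shortest route: 6 → 5 → 1 = 17.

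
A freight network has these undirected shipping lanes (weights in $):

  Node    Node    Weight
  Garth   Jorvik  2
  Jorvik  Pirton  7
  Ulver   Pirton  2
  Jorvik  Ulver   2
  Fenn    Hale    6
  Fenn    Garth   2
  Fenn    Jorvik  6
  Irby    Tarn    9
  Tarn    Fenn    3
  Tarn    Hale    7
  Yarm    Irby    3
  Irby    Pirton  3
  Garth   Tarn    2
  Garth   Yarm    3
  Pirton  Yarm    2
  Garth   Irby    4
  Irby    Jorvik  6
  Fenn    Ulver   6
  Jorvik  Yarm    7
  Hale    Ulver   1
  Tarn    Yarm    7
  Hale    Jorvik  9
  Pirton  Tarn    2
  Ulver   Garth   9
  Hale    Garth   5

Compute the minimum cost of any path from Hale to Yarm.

$5

Compare a few routes:
Hale - Garth - Yarm: 5+3 = 8
Hale - Ulver - Jorvik - Garth - Yarm: 1+2+2+3 = 8
Hale - Ulver - Pirton - Yarm: 1+2+2 = 5
Hale - Ulver - Pirton - Irby - Yarm: 1+2+3+3 = 9
The minimum is $5 via Hale - Ulver - Pirton - Yarm.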